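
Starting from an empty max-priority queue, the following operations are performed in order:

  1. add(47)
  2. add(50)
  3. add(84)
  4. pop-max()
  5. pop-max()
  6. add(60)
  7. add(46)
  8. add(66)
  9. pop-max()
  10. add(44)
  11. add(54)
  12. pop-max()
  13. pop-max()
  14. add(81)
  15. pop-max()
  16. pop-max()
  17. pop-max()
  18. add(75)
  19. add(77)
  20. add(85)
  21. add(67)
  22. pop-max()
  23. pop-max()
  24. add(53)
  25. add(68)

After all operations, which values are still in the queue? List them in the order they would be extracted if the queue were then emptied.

insert 47 → {47}
insert 50 → {50, 47}
insert 84 → {84, 50, 47}
pop-max → 84; now {50, 47}
pop-max → 50; now {47}
insert 60 → {60, 47}
insert 46 → {60, 47, 46}
insert 66 → {66, 60, 47, 46}
pop-max → 66; now {60, 47, 46}
insert 44 → {60, 47, 46, 44}
insert 54 → {60, 54, 47, 46, 44}
pop-max → 60; now {54, 47, 46, 44}
pop-max → 54; now {47, 46, 44}
insert 81 → {81, 47, 46, 44}
pop-max → 81; now {47, 46, 44}
pop-max → 47; now {46, 44}
pop-max → 46; now {44}
insert 75 → {75, 44}
insert 77 → {77, 75, 44}
insert 85 → {85, 77, 75, 44}
insert 67 → {85, 77, 75, 67, 44}
pop-max → 85; now {77, 75, 67, 44}
pop-max → 77; now {75, 67, 44}
insert 53 → {75, 67, 53, 44}
insert 68 → {75, 68, 67, 53, 44}

75, 68, 67, 53, 44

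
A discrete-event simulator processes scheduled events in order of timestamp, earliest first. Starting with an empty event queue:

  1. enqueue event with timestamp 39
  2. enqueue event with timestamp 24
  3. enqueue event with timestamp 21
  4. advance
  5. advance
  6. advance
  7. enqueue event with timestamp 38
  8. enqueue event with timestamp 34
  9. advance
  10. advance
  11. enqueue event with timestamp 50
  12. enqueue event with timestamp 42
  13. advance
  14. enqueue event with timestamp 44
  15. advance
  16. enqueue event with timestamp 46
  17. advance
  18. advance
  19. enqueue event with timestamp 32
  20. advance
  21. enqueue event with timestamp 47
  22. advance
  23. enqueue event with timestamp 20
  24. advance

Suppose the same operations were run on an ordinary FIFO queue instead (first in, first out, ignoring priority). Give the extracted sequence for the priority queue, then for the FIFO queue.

insert 39 → {39}
insert 24 → {24, 39}
insert 21 → {21, 24, 39}
advance → 21; now {24, 39}
advance → 24; now {39}
advance → 39; now {}
insert 38 → {38}
insert 34 → {34, 38}
advance → 34; now {38}
advance → 38; now {}
insert 50 → {50}
insert 42 → {42, 50}
advance → 42; now {50}
insert 44 → {44, 50}
advance → 44; now {50}
insert 46 → {46, 50}
advance → 46; now {50}
advance → 50; now {}
insert 32 → {32}
advance → 32; now {}
insert 47 → {47}
advance → 47; now {}
insert 20 → {20}
advance → 20; now {}

priority queue: 21, 24, 39, 34, 38, 42, 44, 46, 50, 32, 47, 20; FIFO queue: 39 → 24 → 21 → 38 → 34 → 50 → 42 → 44 → 46 → 32 → 47 → 20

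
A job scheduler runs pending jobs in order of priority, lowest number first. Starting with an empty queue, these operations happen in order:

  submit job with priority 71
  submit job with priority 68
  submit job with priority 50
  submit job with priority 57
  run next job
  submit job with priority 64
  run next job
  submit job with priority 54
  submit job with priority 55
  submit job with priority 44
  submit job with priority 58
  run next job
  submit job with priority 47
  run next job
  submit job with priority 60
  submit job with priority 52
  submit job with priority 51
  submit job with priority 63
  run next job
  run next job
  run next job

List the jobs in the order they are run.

insert 71 → {71}
insert 68 → {68, 71}
insert 50 → {50, 68, 71}
insert 57 → {50, 57, 68, 71}
run next job → 50; now {57, 68, 71}
insert 64 → {57, 64, 68, 71}
run next job → 57; now {64, 68, 71}
insert 54 → {54, 64, 68, 71}
insert 55 → {54, 55, 64, 68, 71}
insert 44 → {44, 54, 55, 64, 68, 71}
insert 58 → {44, 54, 55, 58, 64, 68, 71}
run next job → 44; now {54, 55, 58, 64, 68, 71}
insert 47 → {47, 54, 55, 58, 64, 68, 71}
run next job → 47; now {54, 55, 58, 64, 68, 71}
insert 60 → {54, 55, 58, 60, 64, 68, 71}
insert 52 → {52, 54, 55, 58, 60, 64, 68, 71}
insert 51 → {51, 52, 54, 55, 58, 60, 64, 68, 71}
insert 63 → {51, 52, 54, 55, 58, 60, 63, 64, 68, 71}
run next job → 51; now {52, 54, 55, 58, 60, 63, 64, 68, 71}
run next job → 52; now {54, 55, 58, 60, 63, 64, 68, 71}
run next job → 54; now {55, 58, 60, 63, 64, 68, 71}

50, 57, 44, 47, 51, 52, 54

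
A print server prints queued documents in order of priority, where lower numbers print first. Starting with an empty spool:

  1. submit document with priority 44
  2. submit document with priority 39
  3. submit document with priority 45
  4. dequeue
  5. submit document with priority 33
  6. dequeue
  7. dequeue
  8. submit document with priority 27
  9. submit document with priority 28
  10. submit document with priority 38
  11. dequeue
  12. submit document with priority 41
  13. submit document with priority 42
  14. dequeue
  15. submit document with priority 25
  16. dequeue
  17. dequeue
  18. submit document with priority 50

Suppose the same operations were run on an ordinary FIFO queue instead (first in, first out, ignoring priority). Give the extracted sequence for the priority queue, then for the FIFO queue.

priority queue: 39 → 33 → 44 → 27 → 28 → 25 → 38; FIFO queue: [44, 39, 45, 33, 27, 28, 38]

insert 44 → {44}
insert 39 → {39, 44}
insert 45 → {39, 44, 45}
dequeue → 39; now {44, 45}
insert 33 → {33, 44, 45}
dequeue → 33; now {44, 45}
dequeue → 44; now {45}
insert 27 → {27, 45}
insert 28 → {27, 28, 45}
insert 38 → {27, 28, 38, 45}
dequeue → 27; now {28, 38, 45}
insert 41 → {28, 38, 41, 45}
insert 42 → {28, 38, 41, 42, 45}
dequeue → 28; now {38, 41, 42, 45}
insert 25 → {25, 38, 41, 42, 45}
dequeue → 25; now {38, 41, 42, 45}
dequeue → 38; now {41, 42, 45}
insert 50 → {41, 42, 45, 50}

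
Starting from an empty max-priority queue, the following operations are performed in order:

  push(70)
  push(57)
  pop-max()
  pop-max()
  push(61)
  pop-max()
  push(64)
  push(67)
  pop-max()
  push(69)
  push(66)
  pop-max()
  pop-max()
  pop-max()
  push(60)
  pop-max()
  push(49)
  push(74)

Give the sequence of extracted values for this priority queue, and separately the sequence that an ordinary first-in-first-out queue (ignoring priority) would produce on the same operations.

insert 70 → {70}
insert 57 → {70, 57}
pop-max → 70; now {57}
pop-max → 57; now {}
insert 61 → {61}
pop-max → 61; now {}
insert 64 → {64}
insert 67 → {67, 64}
pop-max → 67; now {64}
insert 69 → {69, 64}
insert 66 → {69, 66, 64}
pop-max → 69; now {66, 64}
pop-max → 66; now {64}
pop-max → 64; now {}
insert 60 → {60}
pop-max → 60; now {}
insert 49 → {49}
insert 74 → {74, 49}

priority queue: 70, 57, 61, 67, 69, 66, 64, 60; FIFO queue: 70, 57, 61, 64, 67, 69, 66, 60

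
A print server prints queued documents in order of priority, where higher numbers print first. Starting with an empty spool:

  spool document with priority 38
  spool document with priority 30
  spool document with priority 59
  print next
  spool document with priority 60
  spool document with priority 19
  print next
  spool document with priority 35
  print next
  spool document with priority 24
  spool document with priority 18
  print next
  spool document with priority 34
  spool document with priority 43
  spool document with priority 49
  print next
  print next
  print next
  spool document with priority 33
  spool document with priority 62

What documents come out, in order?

59, 60, 38, 35, 49, 43, 34

insert 38 → {38}
insert 30 → {38, 30}
insert 59 → {59, 38, 30}
print next → 59; now {38, 30}
insert 60 → {60, 38, 30}
insert 19 → {60, 38, 30, 19}
print next → 60; now {38, 30, 19}
insert 35 → {38, 35, 30, 19}
print next → 38; now {35, 30, 19}
insert 24 → {35, 30, 24, 19}
insert 18 → {35, 30, 24, 19, 18}
print next → 35; now {30, 24, 19, 18}
insert 34 → {34, 30, 24, 19, 18}
insert 43 → {43, 34, 30, 24, 19, 18}
insert 49 → {49, 43, 34, 30, 24, 19, 18}
print next → 49; now {43, 34, 30, 24, 19, 18}
print next → 43; now {34, 30, 24, 19, 18}
print next → 34; now {30, 24, 19, 18}
insert 33 → {33, 30, 24, 19, 18}
insert 62 → {62, 33, 30, 24, 19, 18}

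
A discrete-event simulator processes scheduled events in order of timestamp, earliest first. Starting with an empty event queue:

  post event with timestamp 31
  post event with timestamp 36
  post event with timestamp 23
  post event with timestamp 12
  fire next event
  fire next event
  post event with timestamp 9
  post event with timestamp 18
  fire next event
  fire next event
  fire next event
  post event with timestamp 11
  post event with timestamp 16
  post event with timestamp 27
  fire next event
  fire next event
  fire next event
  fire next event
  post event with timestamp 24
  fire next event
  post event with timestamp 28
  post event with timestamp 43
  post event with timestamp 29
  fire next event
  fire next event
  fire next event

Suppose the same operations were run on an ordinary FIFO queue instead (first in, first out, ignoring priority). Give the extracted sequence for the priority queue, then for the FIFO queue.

insert 31 → {31}
insert 36 → {31, 36}
insert 23 → {23, 31, 36}
insert 12 → {12, 23, 31, 36}
fire next event → 12; now {23, 31, 36}
fire next event → 23; now {31, 36}
insert 9 → {9, 31, 36}
insert 18 → {9, 18, 31, 36}
fire next event → 9; now {18, 31, 36}
fire next event → 18; now {31, 36}
fire next event → 31; now {36}
insert 11 → {11, 36}
insert 16 → {11, 16, 36}
insert 27 → {11, 16, 27, 36}
fire next event → 11; now {16, 27, 36}
fire next event → 16; now {27, 36}
fire next event → 27; now {36}
fire next event → 36; now {}
insert 24 → {24}
fire next event → 24; now {}
insert 28 → {28}
insert 43 → {28, 43}
insert 29 → {28, 29, 43}
fire next event → 28; now {29, 43}
fire next event → 29; now {43}
fire next event → 43; now {}

priority queue: 12, 23, 9, 18, 31, 11, 16, 27, 36, 24, 28, 29, 43; FIFO queue: [31, 36, 23, 12, 9, 18, 11, 16, 27, 24, 28, 43, 29]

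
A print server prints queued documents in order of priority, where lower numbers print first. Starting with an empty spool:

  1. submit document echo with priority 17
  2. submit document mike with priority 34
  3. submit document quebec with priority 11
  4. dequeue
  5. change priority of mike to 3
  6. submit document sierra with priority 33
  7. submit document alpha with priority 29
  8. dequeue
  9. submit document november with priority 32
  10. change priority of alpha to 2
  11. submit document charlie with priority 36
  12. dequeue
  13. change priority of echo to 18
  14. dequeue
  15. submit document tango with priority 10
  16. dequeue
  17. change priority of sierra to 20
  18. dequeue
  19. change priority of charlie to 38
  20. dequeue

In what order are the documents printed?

add echo (priority 17) → {echo:17}
add mike (priority 34) → {echo:17, mike:34}
add quebec (priority 11) → {quebec:11, echo:17, mike:34}
dequeue → quebec; now {echo:17, mike:34}
update mike to priority 3 → {mike:3, echo:17}
add sierra (priority 33) → {mike:3, echo:17, sierra:33}
add alpha (priority 29) → {mike:3, echo:17, alpha:29, sierra:33}
dequeue → mike; now {echo:17, alpha:29, sierra:33}
add november (priority 32) → {echo:17, alpha:29, november:32, sierra:33}
update alpha to priority 2 → {alpha:2, echo:17, november:32, sierra:33}
add charlie (priority 36) → {alpha:2, echo:17, november:32, sierra:33, charlie:36}
dequeue → alpha; now {echo:17, november:32, sierra:33, charlie:36}
update echo to priority 18 → {echo:18, november:32, sierra:33, charlie:36}
dequeue → echo; now {november:32, sierra:33, charlie:36}
add tango (priority 10) → {tango:10, november:32, sierra:33, charlie:36}
dequeue → tango; now {november:32, sierra:33, charlie:36}
update sierra to priority 20 → {sierra:20, november:32, charlie:36}
dequeue → sierra; now {november:32, charlie:36}
update charlie to priority 38 → {november:32, charlie:38}
dequeue → november; now {charlie:38}

quebec → mike → alpha → echo → tango → sierra → november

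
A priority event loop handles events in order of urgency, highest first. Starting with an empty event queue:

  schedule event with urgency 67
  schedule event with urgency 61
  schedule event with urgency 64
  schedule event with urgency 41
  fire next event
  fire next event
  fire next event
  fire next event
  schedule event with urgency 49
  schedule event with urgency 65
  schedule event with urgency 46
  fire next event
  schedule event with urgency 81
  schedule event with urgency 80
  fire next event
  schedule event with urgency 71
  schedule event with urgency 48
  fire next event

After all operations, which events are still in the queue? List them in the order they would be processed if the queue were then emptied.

71, 49, 48, 46

insert 67 → {67}
insert 61 → {67, 61}
insert 64 → {67, 64, 61}
insert 41 → {67, 64, 61, 41}
fire next event → 67; now {64, 61, 41}
fire next event → 64; now {61, 41}
fire next event → 61; now {41}
fire next event → 41; now {}
insert 49 → {49}
insert 65 → {65, 49}
insert 46 → {65, 49, 46}
fire next event → 65; now {49, 46}
insert 81 → {81, 49, 46}
insert 80 → {81, 80, 49, 46}
fire next event → 81; now {80, 49, 46}
insert 71 → {80, 71, 49, 46}
insert 48 → {80, 71, 49, 48, 46}
fire next event → 80; now {71, 49, 48, 46}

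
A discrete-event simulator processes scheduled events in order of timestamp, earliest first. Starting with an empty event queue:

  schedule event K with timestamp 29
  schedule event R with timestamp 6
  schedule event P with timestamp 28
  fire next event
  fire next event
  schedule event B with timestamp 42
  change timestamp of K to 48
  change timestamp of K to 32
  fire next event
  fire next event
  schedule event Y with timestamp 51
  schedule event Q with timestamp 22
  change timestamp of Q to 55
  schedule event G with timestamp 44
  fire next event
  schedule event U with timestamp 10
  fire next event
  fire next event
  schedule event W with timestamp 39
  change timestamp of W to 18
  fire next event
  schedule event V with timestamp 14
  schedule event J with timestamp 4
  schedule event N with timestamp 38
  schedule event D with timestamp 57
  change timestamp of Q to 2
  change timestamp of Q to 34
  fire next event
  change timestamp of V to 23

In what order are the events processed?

add K (timestamp 29) → {K:29}
add R (timestamp 6) → {R:6, K:29}
add P (timestamp 28) → {R:6, P:28, K:29}
fire next event → R; now {P:28, K:29}
fire next event → P; now {K:29}
add B (timestamp 42) → {K:29, B:42}
update K to timestamp 48 → {B:42, K:48}
update K to timestamp 32 → {K:32, B:42}
fire next event → K; now {B:42}
fire next event → B; now {}
add Y (timestamp 51) → {Y:51}
add Q (timestamp 22) → {Q:22, Y:51}
update Q to timestamp 55 → {Y:51, Q:55}
add G (timestamp 44) → {G:44, Y:51, Q:55}
fire next event → G; now {Y:51, Q:55}
add U (timestamp 10) → {U:10, Y:51, Q:55}
fire next event → U; now {Y:51, Q:55}
fire next event → Y; now {Q:55}
add W (timestamp 39) → {W:39, Q:55}
update W to timestamp 18 → {W:18, Q:55}
fire next event → W; now {Q:55}
add V (timestamp 14) → {V:14, Q:55}
add J (timestamp 4) → {J:4, V:14, Q:55}
add N (timestamp 38) → {J:4, V:14, N:38, Q:55}
add D (timestamp 57) → {J:4, V:14, N:38, Q:55, D:57}
update Q to timestamp 2 → {Q:2, J:4, V:14, N:38, D:57}
update Q to timestamp 34 → {J:4, V:14, Q:34, N:38, D:57}
fire next event → J; now {V:14, Q:34, N:38, D:57}
update V to timestamp 23 → {V:23, Q:34, N:38, D:57}

[R, P, K, B, G, U, Y, W, J]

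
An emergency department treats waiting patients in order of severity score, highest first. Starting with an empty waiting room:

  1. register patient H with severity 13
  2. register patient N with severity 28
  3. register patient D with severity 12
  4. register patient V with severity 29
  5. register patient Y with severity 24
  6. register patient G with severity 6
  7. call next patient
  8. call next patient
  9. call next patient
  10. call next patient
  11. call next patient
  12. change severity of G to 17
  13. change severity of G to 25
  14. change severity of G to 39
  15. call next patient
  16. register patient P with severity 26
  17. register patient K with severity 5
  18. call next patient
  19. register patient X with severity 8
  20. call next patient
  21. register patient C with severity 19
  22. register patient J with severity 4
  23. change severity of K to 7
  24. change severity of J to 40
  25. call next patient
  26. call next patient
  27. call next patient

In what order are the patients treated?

[V, N, Y, H, D, G, P, X, J, C, K]

add H (severity 13) → {H:13}
add N (severity 28) → {N:28, H:13}
add D (severity 12) → {N:28, H:13, D:12}
add V (severity 29) → {V:29, N:28, H:13, D:12}
add Y (severity 24) → {V:29, N:28, Y:24, H:13, D:12}
add G (severity 6) → {V:29, N:28, Y:24, H:13, D:12, G:6}
call next patient → V; now {N:28, Y:24, H:13, D:12, G:6}
call next patient → N; now {Y:24, H:13, D:12, G:6}
call next patient → Y; now {H:13, D:12, G:6}
call next patient → H; now {D:12, G:6}
call next patient → D; now {G:6}
update G to severity 17 → {G:17}
update G to severity 25 → {G:25}
update G to severity 39 → {G:39}
call next patient → G; now {}
add P (severity 26) → {P:26}
add K (severity 5) → {P:26, K:5}
call next patient → P; now {K:5}
add X (severity 8) → {X:8, K:5}
call next patient → X; now {K:5}
add C (severity 19) → {C:19, K:5}
add J (severity 4) → {C:19, K:5, J:4}
update K to severity 7 → {C:19, K:7, J:4}
update J to severity 40 → {J:40, C:19, K:7}
call next patient → J; now {C:19, K:7}
call next patient → C; now {K:7}
call next patient → K; now {}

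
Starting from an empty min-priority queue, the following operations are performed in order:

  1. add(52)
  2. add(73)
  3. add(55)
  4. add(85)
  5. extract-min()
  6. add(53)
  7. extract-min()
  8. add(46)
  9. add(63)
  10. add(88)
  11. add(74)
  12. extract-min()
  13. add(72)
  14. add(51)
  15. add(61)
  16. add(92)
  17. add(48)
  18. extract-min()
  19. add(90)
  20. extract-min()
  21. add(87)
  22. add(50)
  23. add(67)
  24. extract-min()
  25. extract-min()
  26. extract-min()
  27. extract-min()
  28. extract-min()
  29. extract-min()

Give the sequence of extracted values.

insert 52 → {52}
insert 73 → {52, 73}
insert 55 → {52, 55, 73}
insert 85 → {52, 55, 73, 85}
extract-min → 52; now {55, 73, 85}
insert 53 → {53, 55, 73, 85}
extract-min → 53; now {55, 73, 85}
insert 46 → {46, 55, 73, 85}
insert 63 → {46, 55, 63, 73, 85}
insert 88 → {46, 55, 63, 73, 85, 88}
insert 74 → {46, 55, 63, 73, 74, 85, 88}
extract-min → 46; now {55, 63, 73, 74, 85, 88}
insert 72 → {55, 63, 72, 73, 74, 85, 88}
insert 51 → {51, 55, 63, 72, 73, 74, 85, 88}
insert 61 → {51, 55, 61, 63, 72, 73, 74, 85, 88}
insert 92 → {51, 55, 61, 63, 72, 73, 74, 85, 88, 92}
insert 48 → {48, 51, 55, 61, 63, 72, 73, 74, 85, 88, 92}
extract-min → 48; now {51, 55, 61, 63, 72, 73, 74, 85, 88, 92}
insert 90 → {51, 55, 61, 63, 72, 73, 74, 85, 88, 90, 92}
extract-min → 51; now {55, 61, 63, 72, 73, 74, 85, 88, 90, 92}
insert 87 → {55, 61, 63, 72, 73, 74, 85, 87, 88, 90, 92}
insert 50 → {50, 55, 61, 63, 72, 73, 74, 85, 87, 88, 90, 92}
insert 67 → {50, 55, 61, 63, 67, 72, 73, 74, 85, 87, 88, 90, 92}
extract-min → 50; now {55, 61, 63, 67, 72, 73, 74, 85, 87, 88, 90, 92}
extract-min → 55; now {61, 63, 67, 72, 73, 74, 85, 87, 88, 90, 92}
extract-min → 61; now {63, 67, 72, 73, 74, 85, 87, 88, 90, 92}
extract-min → 63; now {67, 72, 73, 74, 85, 87, 88, 90, 92}
extract-min → 67; now {72, 73, 74, 85, 87, 88, 90, 92}
extract-min → 72; now {73, 74, 85, 87, 88, 90, 92}

[52, 53, 46, 48, 51, 50, 55, 61, 63, 67, 72]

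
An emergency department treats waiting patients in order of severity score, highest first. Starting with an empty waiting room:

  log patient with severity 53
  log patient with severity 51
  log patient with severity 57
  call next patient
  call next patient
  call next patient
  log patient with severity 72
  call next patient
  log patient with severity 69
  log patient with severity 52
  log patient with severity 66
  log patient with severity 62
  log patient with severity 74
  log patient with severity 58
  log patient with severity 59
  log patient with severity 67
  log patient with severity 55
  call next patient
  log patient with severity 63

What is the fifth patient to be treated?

insert 53 → {53}
insert 51 → {53, 51}
insert 57 → {57, 53, 51}
call next patient → 57; now {53, 51}
call next patient → 53; now {51}
call next patient → 51; now {}
insert 72 → {72}
call next patient → 72; now {}
insert 69 → {69}
insert 52 → {69, 52}
insert 66 → {69, 66, 52}
insert 62 → {69, 66, 62, 52}
insert 74 → {74, 69, 66, 62, 52}
insert 58 → {74, 69, 66, 62, 58, 52}
insert 59 → {74, 69, 66, 62, 59, 58, 52}
insert 67 → {74, 69, 67, 66, 62, 59, 58, 52}
insert 55 → {74, 69, 67, 66, 62, 59, 58, 55, 52}
call next patient → 74; now {69, 67, 66, 62, 59, 58, 55, 52}
insert 63 → {69, 67, 66, 63, 62, 59, 58, 55, 52}

74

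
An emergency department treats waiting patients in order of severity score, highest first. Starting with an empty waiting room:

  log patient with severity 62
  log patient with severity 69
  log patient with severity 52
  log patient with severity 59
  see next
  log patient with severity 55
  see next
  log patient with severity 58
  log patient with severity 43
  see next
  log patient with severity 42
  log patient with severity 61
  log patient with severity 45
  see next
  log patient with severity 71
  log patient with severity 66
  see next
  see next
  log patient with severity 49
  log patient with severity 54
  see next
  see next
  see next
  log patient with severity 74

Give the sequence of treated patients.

insert 62 → {62}
insert 69 → {69, 62}
insert 52 → {69, 62, 52}
insert 59 → {69, 62, 59, 52}
see next → 69; now {62, 59, 52}
insert 55 → {62, 59, 55, 52}
see next → 62; now {59, 55, 52}
insert 58 → {59, 58, 55, 52}
insert 43 → {59, 58, 55, 52, 43}
see next → 59; now {58, 55, 52, 43}
insert 42 → {58, 55, 52, 43, 42}
insert 61 → {61, 58, 55, 52, 43, 42}
insert 45 → {61, 58, 55, 52, 45, 43, 42}
see next → 61; now {58, 55, 52, 45, 43, 42}
insert 71 → {71, 58, 55, 52, 45, 43, 42}
insert 66 → {71, 66, 58, 55, 52, 45, 43, 42}
see next → 71; now {66, 58, 55, 52, 45, 43, 42}
see next → 66; now {58, 55, 52, 45, 43, 42}
insert 49 → {58, 55, 52, 49, 45, 43, 42}
insert 54 → {58, 55, 54, 52, 49, 45, 43, 42}
see next → 58; now {55, 54, 52, 49, 45, 43, 42}
see next → 55; now {54, 52, 49, 45, 43, 42}
see next → 54; now {52, 49, 45, 43, 42}
insert 74 → {74, 52, 49, 45, 43, 42}

69, 62, 59, 61, 71, 66, 58, 55, 54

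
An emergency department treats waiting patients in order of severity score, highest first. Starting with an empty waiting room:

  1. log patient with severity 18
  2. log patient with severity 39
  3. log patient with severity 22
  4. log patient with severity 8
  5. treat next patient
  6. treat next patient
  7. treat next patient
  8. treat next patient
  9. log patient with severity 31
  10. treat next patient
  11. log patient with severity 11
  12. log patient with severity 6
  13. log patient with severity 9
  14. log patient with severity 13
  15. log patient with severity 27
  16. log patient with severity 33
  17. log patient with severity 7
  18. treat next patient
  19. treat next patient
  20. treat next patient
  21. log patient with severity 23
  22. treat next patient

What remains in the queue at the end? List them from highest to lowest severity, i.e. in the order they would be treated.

11 → 9 → 7 → 6

insert 18 → {18}
insert 39 → {39, 18}
insert 22 → {39, 22, 18}
insert 8 → {39, 22, 18, 8}
treat next patient → 39; now {22, 18, 8}
treat next patient → 22; now {18, 8}
treat next patient → 18; now {8}
treat next patient → 8; now {}
insert 31 → {31}
treat next patient → 31; now {}
insert 11 → {11}
insert 6 → {11, 6}
insert 9 → {11, 9, 6}
insert 13 → {13, 11, 9, 6}
insert 27 → {27, 13, 11, 9, 6}
insert 33 → {33, 27, 13, 11, 9, 6}
insert 7 → {33, 27, 13, 11, 9, 7, 6}
treat next patient → 33; now {27, 13, 11, 9, 7, 6}
treat next patient → 27; now {13, 11, 9, 7, 6}
treat next patient → 13; now {11, 9, 7, 6}
insert 23 → {23, 11, 9, 7, 6}
treat next patient → 23; now {11, 9, 7, 6}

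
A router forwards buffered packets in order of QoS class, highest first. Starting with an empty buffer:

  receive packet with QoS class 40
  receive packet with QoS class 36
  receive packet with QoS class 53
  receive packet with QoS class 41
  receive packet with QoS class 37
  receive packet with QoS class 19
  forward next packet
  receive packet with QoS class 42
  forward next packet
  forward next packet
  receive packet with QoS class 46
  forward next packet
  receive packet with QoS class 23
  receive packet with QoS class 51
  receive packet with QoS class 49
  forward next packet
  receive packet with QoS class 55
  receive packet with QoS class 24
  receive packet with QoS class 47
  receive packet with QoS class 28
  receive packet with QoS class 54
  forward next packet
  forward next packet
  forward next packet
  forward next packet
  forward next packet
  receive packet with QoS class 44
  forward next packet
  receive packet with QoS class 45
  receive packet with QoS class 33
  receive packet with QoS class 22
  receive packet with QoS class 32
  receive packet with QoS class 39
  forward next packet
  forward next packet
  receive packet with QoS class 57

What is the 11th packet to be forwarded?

44

insert 40 → {40}
insert 36 → {40, 36}
insert 53 → {53, 40, 36}
insert 41 → {53, 41, 40, 36}
insert 37 → {53, 41, 40, 37, 36}
insert 19 → {53, 41, 40, 37, 36, 19}
forward next packet → 53; now {41, 40, 37, 36, 19}
insert 42 → {42, 41, 40, 37, 36, 19}
forward next packet → 42; now {41, 40, 37, 36, 19}
forward next packet → 41; now {40, 37, 36, 19}
insert 46 → {46, 40, 37, 36, 19}
forward next packet → 46; now {40, 37, 36, 19}
insert 23 → {40, 37, 36, 23, 19}
insert 51 → {51, 40, 37, 36, 23, 19}
insert 49 → {51, 49, 40, 37, 36, 23, 19}
forward next packet → 51; now {49, 40, 37, 36, 23, 19}
insert 55 → {55, 49, 40, 37, 36, 23, 19}
insert 24 → {55, 49, 40, 37, 36, 24, 23, 19}
insert 47 → {55, 49, 47, 40, 37, 36, 24, 23, 19}
insert 28 → {55, 49, 47, 40, 37, 36, 28, 24, 23, 19}
insert 54 → {55, 54, 49, 47, 40, 37, 36, 28, 24, 23, 19}
forward next packet → 55; now {54, 49, 47, 40, 37, 36, 28, 24, 23, 19}
forward next packet → 54; now {49, 47, 40, 37, 36, 28, 24, 23, 19}
forward next packet → 49; now {47, 40, 37, 36, 28, 24, 23, 19}
forward next packet → 47; now {40, 37, 36, 28, 24, 23, 19}
forward next packet → 40; now {37, 36, 28, 24, 23, 19}
insert 44 → {44, 37, 36, 28, 24, 23, 19}
forward next packet → 44; now {37, 36, 28, 24, 23, 19}
insert 45 → {45, 37, 36, 28, 24, 23, 19}
insert 33 → {45, 37, 36, 33, 28, 24, 23, 19}
insert 22 → {45, 37, 36, 33, 28, 24, 23, 22, 19}
insert 32 → {45, 37, 36, 33, 32, 28, 24, 23, 22, 19}
insert 39 → {45, 39, 37, 36, 33, 32, 28, 24, 23, 22, 19}
forward next packet → 45; now {39, 37, 36, 33, 32, 28, 24, 23, 22, 19}
forward next packet → 39; now {37, 36, 33, 32, 28, 24, 23, 22, 19}
insert 57 → {57, 37, 36, 33, 32, 28, 24, 23, 22, 19}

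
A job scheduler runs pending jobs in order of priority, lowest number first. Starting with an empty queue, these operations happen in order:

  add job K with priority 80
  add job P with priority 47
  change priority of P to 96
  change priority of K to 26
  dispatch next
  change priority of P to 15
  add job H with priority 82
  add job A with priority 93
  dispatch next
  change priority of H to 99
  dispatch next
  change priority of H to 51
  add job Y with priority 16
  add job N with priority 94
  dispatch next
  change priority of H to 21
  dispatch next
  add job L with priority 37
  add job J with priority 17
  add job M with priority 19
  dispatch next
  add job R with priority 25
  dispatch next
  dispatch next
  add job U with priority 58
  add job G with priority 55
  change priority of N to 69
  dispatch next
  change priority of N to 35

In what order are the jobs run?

K, P, A, Y, H, J, M, R, L

add K (priority 80) → {K:80}
add P (priority 47) → {P:47, K:80}
update P to priority 96 → {K:80, P:96}
update K to priority 26 → {K:26, P:96}
dispatch next → K; now {P:96}
update P to priority 15 → {P:15}
add H (priority 82) → {P:15, H:82}
add A (priority 93) → {P:15, H:82, A:93}
dispatch next → P; now {H:82, A:93}
update H to priority 99 → {A:93, H:99}
dispatch next → A; now {H:99}
update H to priority 51 → {H:51}
add Y (priority 16) → {Y:16, H:51}
add N (priority 94) → {Y:16, H:51, N:94}
dispatch next → Y; now {H:51, N:94}
update H to priority 21 → {H:21, N:94}
dispatch next → H; now {N:94}
add L (priority 37) → {L:37, N:94}
add J (priority 17) → {J:17, L:37, N:94}
add M (priority 19) → {J:17, M:19, L:37, N:94}
dispatch next → J; now {M:19, L:37, N:94}
add R (priority 25) → {M:19, R:25, L:37, N:94}
dispatch next → M; now {R:25, L:37, N:94}
dispatch next → R; now {L:37, N:94}
add U (priority 58) → {L:37, U:58, N:94}
add G (priority 55) → {L:37, G:55, U:58, N:94}
update N to priority 69 → {L:37, G:55, U:58, N:69}
dispatch next → L; now {G:55, U:58, N:69}
update N to priority 35 → {N:35, G:55, U:58}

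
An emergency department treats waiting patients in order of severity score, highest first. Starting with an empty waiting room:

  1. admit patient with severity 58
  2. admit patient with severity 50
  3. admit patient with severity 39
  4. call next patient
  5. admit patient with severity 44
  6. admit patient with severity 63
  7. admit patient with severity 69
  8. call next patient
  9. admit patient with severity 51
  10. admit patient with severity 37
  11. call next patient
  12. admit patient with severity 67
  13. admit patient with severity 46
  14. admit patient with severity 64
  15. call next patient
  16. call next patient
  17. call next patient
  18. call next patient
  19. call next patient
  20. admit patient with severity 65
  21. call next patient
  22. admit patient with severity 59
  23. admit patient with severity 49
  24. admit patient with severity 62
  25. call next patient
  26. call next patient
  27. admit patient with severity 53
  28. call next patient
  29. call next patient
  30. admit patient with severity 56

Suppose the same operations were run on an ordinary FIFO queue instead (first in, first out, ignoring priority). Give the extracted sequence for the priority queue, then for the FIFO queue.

priority queue: [58, 69, 63, 67, 64, 51, 50, 46, 65, 62, 59, 53, 49]; FIFO queue: 58 → 50 → 39 → 44 → 63 → 69 → 51 → 37 → 67 → 46 → 64 → 65 → 59

insert 58 → {58}
insert 50 → {58, 50}
insert 39 → {58, 50, 39}
call next patient → 58; now {50, 39}
insert 44 → {50, 44, 39}
insert 63 → {63, 50, 44, 39}
insert 69 → {69, 63, 50, 44, 39}
call next patient → 69; now {63, 50, 44, 39}
insert 51 → {63, 51, 50, 44, 39}
insert 37 → {63, 51, 50, 44, 39, 37}
call next patient → 63; now {51, 50, 44, 39, 37}
insert 67 → {67, 51, 50, 44, 39, 37}
insert 46 → {67, 51, 50, 46, 44, 39, 37}
insert 64 → {67, 64, 51, 50, 46, 44, 39, 37}
call next patient → 67; now {64, 51, 50, 46, 44, 39, 37}
call next patient → 64; now {51, 50, 46, 44, 39, 37}
call next patient → 51; now {50, 46, 44, 39, 37}
call next patient → 50; now {46, 44, 39, 37}
call next patient → 46; now {44, 39, 37}
insert 65 → {65, 44, 39, 37}
call next patient → 65; now {44, 39, 37}
insert 59 → {59, 44, 39, 37}
insert 49 → {59, 49, 44, 39, 37}
insert 62 → {62, 59, 49, 44, 39, 37}
call next patient → 62; now {59, 49, 44, 39, 37}
call next patient → 59; now {49, 44, 39, 37}
insert 53 → {53, 49, 44, 39, 37}
call next patient → 53; now {49, 44, 39, 37}
call next patient → 49; now {44, 39, 37}
insert 56 → {56, 44, 39, 37}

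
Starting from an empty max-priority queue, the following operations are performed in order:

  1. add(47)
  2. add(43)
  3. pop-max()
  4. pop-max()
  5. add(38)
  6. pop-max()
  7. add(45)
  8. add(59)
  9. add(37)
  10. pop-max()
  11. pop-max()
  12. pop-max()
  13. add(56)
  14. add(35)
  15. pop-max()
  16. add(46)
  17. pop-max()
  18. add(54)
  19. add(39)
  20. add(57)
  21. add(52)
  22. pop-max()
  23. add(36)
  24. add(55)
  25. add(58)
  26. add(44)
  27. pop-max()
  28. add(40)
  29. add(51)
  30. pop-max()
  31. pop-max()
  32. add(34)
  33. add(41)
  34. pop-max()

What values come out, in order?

47, 43, 38, 59, 45, 37, 56, 46, 57, 58, 55, 54, 52

insert 47 → {47}
insert 43 → {47, 43}
pop-max → 47; now {43}
pop-max → 43; now {}
insert 38 → {38}
pop-max → 38; now {}
insert 45 → {45}
insert 59 → {59, 45}
insert 37 → {59, 45, 37}
pop-max → 59; now {45, 37}
pop-max → 45; now {37}
pop-max → 37; now {}
insert 56 → {56}
insert 35 → {56, 35}
pop-max → 56; now {35}
insert 46 → {46, 35}
pop-max → 46; now {35}
insert 54 → {54, 35}
insert 39 → {54, 39, 35}
insert 57 → {57, 54, 39, 35}
insert 52 → {57, 54, 52, 39, 35}
pop-max → 57; now {54, 52, 39, 35}
insert 36 → {54, 52, 39, 36, 35}
insert 55 → {55, 54, 52, 39, 36, 35}
insert 58 → {58, 55, 54, 52, 39, 36, 35}
insert 44 → {58, 55, 54, 52, 44, 39, 36, 35}
pop-max → 58; now {55, 54, 52, 44, 39, 36, 35}
insert 40 → {55, 54, 52, 44, 40, 39, 36, 35}
insert 51 → {55, 54, 52, 51, 44, 40, 39, 36, 35}
pop-max → 55; now {54, 52, 51, 44, 40, 39, 36, 35}
pop-max → 54; now {52, 51, 44, 40, 39, 36, 35}
insert 34 → {52, 51, 44, 40, 39, 36, 35, 34}
insert 41 → {52, 51, 44, 41, 40, 39, 36, 35, 34}
pop-max → 52; now {51, 44, 41, 40, 39, 36, 35, 34}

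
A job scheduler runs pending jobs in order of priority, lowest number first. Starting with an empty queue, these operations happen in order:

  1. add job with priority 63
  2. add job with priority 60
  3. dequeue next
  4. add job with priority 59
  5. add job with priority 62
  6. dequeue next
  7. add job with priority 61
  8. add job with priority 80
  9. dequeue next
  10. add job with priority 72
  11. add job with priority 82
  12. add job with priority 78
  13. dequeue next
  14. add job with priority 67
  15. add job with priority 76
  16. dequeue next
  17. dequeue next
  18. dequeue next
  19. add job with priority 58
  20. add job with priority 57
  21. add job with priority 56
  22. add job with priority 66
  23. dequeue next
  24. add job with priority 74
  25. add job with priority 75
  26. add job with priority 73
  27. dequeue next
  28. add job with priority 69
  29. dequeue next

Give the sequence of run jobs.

60, 59, 61, 62, 63, 67, 72, 56, 57, 58

insert 63 → {63}
insert 60 → {60, 63}
dequeue next → 60; now {63}
insert 59 → {59, 63}
insert 62 → {59, 62, 63}
dequeue next → 59; now {62, 63}
insert 61 → {61, 62, 63}
insert 80 → {61, 62, 63, 80}
dequeue next → 61; now {62, 63, 80}
insert 72 → {62, 63, 72, 80}
insert 82 → {62, 63, 72, 80, 82}
insert 78 → {62, 63, 72, 78, 80, 82}
dequeue next → 62; now {63, 72, 78, 80, 82}
insert 67 → {63, 67, 72, 78, 80, 82}
insert 76 → {63, 67, 72, 76, 78, 80, 82}
dequeue next → 63; now {67, 72, 76, 78, 80, 82}
dequeue next → 67; now {72, 76, 78, 80, 82}
dequeue next → 72; now {76, 78, 80, 82}
insert 58 → {58, 76, 78, 80, 82}
insert 57 → {57, 58, 76, 78, 80, 82}
insert 56 → {56, 57, 58, 76, 78, 80, 82}
insert 66 → {56, 57, 58, 66, 76, 78, 80, 82}
dequeue next → 56; now {57, 58, 66, 76, 78, 80, 82}
insert 74 → {57, 58, 66, 74, 76, 78, 80, 82}
insert 75 → {57, 58, 66, 74, 75, 76, 78, 80, 82}
insert 73 → {57, 58, 66, 73, 74, 75, 76, 78, 80, 82}
dequeue next → 57; now {58, 66, 73, 74, 75, 76, 78, 80, 82}
insert 69 → {58, 66, 69, 73, 74, 75, 76, 78, 80, 82}
dequeue next → 58; now {66, 69, 73, 74, 75, 76, 78, 80, 82}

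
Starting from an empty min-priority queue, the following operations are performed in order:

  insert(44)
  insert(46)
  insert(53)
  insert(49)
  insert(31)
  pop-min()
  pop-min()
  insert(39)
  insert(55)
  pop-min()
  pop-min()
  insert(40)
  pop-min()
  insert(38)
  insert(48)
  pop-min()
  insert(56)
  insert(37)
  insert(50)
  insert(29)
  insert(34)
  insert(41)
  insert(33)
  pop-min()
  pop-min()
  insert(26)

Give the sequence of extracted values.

insert 44 → {44}
insert 46 → {44, 46}
insert 53 → {44, 46, 53}
insert 49 → {44, 46, 49, 53}
insert 31 → {31, 44, 46, 49, 53}
pop-min → 31; now {44, 46, 49, 53}
pop-min → 44; now {46, 49, 53}
insert 39 → {39, 46, 49, 53}
insert 55 → {39, 46, 49, 53, 55}
pop-min → 39; now {46, 49, 53, 55}
pop-min → 46; now {49, 53, 55}
insert 40 → {40, 49, 53, 55}
pop-min → 40; now {49, 53, 55}
insert 38 → {38, 49, 53, 55}
insert 48 → {38, 48, 49, 53, 55}
pop-min → 38; now {48, 49, 53, 55}
insert 56 → {48, 49, 53, 55, 56}
insert 37 → {37, 48, 49, 53, 55, 56}
insert 50 → {37, 48, 49, 50, 53, 55, 56}
insert 29 → {29, 37, 48, 49, 50, 53, 55, 56}
insert 34 → {29, 34, 37, 48, 49, 50, 53, 55, 56}
insert 41 → {29, 34, 37, 41, 48, 49, 50, 53, 55, 56}
insert 33 → {29, 33, 34, 37, 41, 48, 49, 50, 53, 55, 56}
pop-min → 29; now {33, 34, 37, 41, 48, 49, 50, 53, 55, 56}
pop-min → 33; now {34, 37, 41, 48, 49, 50, 53, 55, 56}
insert 26 → {26, 34, 37, 41, 48, 49, 50, 53, 55, 56}

31 → 44 → 39 → 46 → 40 → 38 → 29 → 33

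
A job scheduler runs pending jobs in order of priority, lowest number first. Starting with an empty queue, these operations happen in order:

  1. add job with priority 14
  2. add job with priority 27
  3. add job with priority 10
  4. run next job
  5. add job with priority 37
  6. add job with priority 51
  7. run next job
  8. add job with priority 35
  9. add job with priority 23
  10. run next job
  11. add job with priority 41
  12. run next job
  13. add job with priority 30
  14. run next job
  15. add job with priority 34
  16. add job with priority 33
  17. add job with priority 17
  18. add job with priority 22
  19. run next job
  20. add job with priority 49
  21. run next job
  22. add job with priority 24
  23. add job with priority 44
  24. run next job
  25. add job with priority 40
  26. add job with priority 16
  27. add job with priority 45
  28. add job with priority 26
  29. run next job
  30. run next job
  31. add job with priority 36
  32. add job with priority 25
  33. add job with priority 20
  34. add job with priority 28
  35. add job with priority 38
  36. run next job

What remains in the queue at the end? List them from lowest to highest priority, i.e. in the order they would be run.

[25, 28, 33, 34, 35, 36, 37, 38, 40, 41, 44, 45, 49, 51]

insert 14 → {14}
insert 27 → {14, 27}
insert 10 → {10, 14, 27}
run next job → 10; now {14, 27}
insert 37 → {14, 27, 37}
insert 51 → {14, 27, 37, 51}
run next job → 14; now {27, 37, 51}
insert 35 → {27, 35, 37, 51}
insert 23 → {23, 27, 35, 37, 51}
run next job → 23; now {27, 35, 37, 51}
insert 41 → {27, 35, 37, 41, 51}
run next job → 27; now {35, 37, 41, 51}
insert 30 → {30, 35, 37, 41, 51}
run next job → 30; now {35, 37, 41, 51}
insert 34 → {34, 35, 37, 41, 51}
insert 33 → {33, 34, 35, 37, 41, 51}
insert 17 → {17, 33, 34, 35, 37, 41, 51}
insert 22 → {17, 22, 33, 34, 35, 37, 41, 51}
run next job → 17; now {22, 33, 34, 35, 37, 41, 51}
insert 49 → {22, 33, 34, 35, 37, 41, 49, 51}
run next job → 22; now {33, 34, 35, 37, 41, 49, 51}
insert 24 → {24, 33, 34, 35, 37, 41, 49, 51}
insert 44 → {24, 33, 34, 35, 37, 41, 44, 49, 51}
run next job → 24; now {33, 34, 35, 37, 41, 44, 49, 51}
insert 40 → {33, 34, 35, 37, 40, 41, 44, 49, 51}
insert 16 → {16, 33, 34, 35, 37, 40, 41, 44, 49, 51}
insert 45 → {16, 33, 34, 35, 37, 40, 41, 44, 45, 49, 51}
insert 26 → {16, 26, 33, 34, 35, 37, 40, 41, 44, 45, 49, 51}
run next job → 16; now {26, 33, 34, 35, 37, 40, 41, 44, 45, 49, 51}
run next job → 26; now {33, 34, 35, 37, 40, 41, 44, 45, 49, 51}
insert 36 → {33, 34, 35, 36, 37, 40, 41, 44, 45, 49, 51}
insert 25 → {25, 33, 34, 35, 36, 37, 40, 41, 44, 45, 49, 51}
insert 20 → {20, 25, 33, 34, 35, 36, 37, 40, 41, 44, 45, 49, 51}
insert 28 → {20, 25, 28, 33, 34, 35, 36, 37, 40, 41, 44, 45, 49, 51}
insert 38 → {20, 25, 28, 33, 34, 35, 36, 37, 38, 40, 41, 44, 45, 49, 51}
run next job → 20; now {25, 28, 33, 34, 35, 36, 37, 38, 40, 41, 44, 45, 49, 51}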